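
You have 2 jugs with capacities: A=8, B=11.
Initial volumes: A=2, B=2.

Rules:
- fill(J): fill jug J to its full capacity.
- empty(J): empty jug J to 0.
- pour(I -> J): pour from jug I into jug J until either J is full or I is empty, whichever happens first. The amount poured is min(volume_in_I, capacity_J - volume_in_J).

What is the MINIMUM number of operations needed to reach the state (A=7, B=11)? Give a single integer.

Answer: 4

Derivation:
BFS from (A=2, B=2). One shortest path:
  1. fill(A) -> (A=8 B=2)
  2. pour(A -> B) -> (A=0 B=10)
  3. fill(A) -> (A=8 B=10)
  4. pour(A -> B) -> (A=7 B=11)
Reached target in 4 moves.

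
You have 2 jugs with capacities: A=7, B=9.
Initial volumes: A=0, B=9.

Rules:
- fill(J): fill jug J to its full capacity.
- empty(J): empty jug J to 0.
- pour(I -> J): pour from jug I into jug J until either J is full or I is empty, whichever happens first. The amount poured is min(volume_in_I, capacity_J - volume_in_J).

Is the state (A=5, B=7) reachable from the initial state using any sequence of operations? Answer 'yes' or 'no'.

BFS explored all 32 reachable states.
Reachable set includes: (0,0), (0,1), (0,2), (0,3), (0,4), (0,5), (0,6), (0,7), (0,8), (0,9), (1,0), (1,9) ...
Target (A=5, B=7) not in reachable set → no.

Answer: no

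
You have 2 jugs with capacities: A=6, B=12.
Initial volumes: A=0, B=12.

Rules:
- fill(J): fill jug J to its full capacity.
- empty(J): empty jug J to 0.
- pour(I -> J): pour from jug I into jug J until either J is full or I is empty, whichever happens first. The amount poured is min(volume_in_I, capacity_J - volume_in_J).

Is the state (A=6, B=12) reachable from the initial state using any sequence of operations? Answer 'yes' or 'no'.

BFS from (A=0, B=12):
  1. fill(A) -> (A=6 B=12)
Target reached → yes.

Answer: yes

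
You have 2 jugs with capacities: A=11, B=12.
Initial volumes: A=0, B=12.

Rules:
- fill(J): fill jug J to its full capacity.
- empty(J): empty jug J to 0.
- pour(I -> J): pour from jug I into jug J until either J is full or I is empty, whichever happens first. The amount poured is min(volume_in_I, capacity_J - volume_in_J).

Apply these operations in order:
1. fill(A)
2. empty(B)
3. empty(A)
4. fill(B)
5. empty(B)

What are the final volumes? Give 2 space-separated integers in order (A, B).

Answer: 0 0

Derivation:
Step 1: fill(A) -> (A=11 B=12)
Step 2: empty(B) -> (A=11 B=0)
Step 3: empty(A) -> (A=0 B=0)
Step 4: fill(B) -> (A=0 B=12)
Step 5: empty(B) -> (A=0 B=0)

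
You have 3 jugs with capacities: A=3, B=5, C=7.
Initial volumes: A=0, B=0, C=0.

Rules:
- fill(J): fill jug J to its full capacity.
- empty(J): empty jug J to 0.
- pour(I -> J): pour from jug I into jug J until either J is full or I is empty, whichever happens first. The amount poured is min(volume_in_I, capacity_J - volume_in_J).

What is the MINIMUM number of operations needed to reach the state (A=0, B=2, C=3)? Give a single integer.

BFS from (A=0, B=0, C=0). One shortest path:
  1. fill(B) -> (A=0 B=5 C=0)
  2. pour(B -> A) -> (A=3 B=2 C=0)
  3. pour(A -> C) -> (A=0 B=2 C=3)
Reached target in 3 moves.

Answer: 3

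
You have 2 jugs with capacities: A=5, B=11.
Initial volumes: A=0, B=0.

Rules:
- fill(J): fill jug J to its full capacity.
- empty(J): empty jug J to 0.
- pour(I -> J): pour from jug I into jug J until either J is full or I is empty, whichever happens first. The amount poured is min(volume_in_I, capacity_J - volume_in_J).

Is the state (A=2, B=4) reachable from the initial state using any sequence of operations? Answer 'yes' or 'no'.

Answer: no

Derivation:
BFS explored all 32 reachable states.
Reachable set includes: (0,0), (0,1), (0,2), (0,3), (0,4), (0,5), (0,6), (0,7), (0,8), (0,9), (0,10), (0,11) ...
Target (A=2, B=4) not in reachable set → no.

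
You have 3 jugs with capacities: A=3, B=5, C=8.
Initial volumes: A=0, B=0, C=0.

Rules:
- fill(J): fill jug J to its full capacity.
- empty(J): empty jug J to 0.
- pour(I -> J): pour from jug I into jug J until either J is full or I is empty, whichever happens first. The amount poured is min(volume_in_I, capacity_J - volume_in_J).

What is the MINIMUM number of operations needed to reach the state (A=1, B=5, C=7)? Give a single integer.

BFS from (A=0, B=0, C=0). One shortest path:
  1. fill(C) -> (A=0 B=0 C=8)
  2. pour(C -> A) -> (A=3 B=0 C=5)
  3. pour(A -> B) -> (A=0 B=3 C=5)
  4. pour(C -> A) -> (A=3 B=3 C=2)
  5. pour(A -> B) -> (A=1 B=5 C=2)
  6. pour(B -> C) -> (A=1 B=0 C=7)
  7. fill(B) -> (A=1 B=5 C=7)
Reached target in 7 moves.

Answer: 7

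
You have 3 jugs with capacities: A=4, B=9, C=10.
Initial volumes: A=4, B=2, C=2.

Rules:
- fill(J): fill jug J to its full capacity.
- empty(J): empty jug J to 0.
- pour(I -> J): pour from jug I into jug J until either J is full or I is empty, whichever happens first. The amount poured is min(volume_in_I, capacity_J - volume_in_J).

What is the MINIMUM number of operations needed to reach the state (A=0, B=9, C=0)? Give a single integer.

BFS from (A=4, B=2, C=2). One shortest path:
  1. empty(A) -> (A=0 B=2 C=2)
  2. fill(B) -> (A=0 B=9 C=2)
  3. empty(C) -> (A=0 B=9 C=0)
Reached target in 3 moves.

Answer: 3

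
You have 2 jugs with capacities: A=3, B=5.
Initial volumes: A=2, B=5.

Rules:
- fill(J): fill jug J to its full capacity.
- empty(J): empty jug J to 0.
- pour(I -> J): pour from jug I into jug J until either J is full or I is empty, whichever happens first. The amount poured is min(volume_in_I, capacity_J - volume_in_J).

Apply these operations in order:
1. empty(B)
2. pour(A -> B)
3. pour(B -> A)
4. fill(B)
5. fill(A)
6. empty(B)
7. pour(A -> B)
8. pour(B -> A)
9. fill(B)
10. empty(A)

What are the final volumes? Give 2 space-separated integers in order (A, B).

Step 1: empty(B) -> (A=2 B=0)
Step 2: pour(A -> B) -> (A=0 B=2)
Step 3: pour(B -> A) -> (A=2 B=0)
Step 4: fill(B) -> (A=2 B=5)
Step 5: fill(A) -> (A=3 B=5)
Step 6: empty(B) -> (A=3 B=0)
Step 7: pour(A -> B) -> (A=0 B=3)
Step 8: pour(B -> A) -> (A=3 B=0)
Step 9: fill(B) -> (A=3 B=5)
Step 10: empty(A) -> (A=0 B=5)

Answer: 0 5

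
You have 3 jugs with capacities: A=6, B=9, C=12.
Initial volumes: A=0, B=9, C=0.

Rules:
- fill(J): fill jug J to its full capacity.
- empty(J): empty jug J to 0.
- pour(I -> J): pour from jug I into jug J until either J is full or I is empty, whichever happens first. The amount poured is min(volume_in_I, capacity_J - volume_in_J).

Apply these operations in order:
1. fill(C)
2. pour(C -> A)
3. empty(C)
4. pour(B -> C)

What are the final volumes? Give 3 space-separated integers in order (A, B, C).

Answer: 6 0 9

Derivation:
Step 1: fill(C) -> (A=0 B=9 C=12)
Step 2: pour(C -> A) -> (A=6 B=9 C=6)
Step 3: empty(C) -> (A=6 B=9 C=0)
Step 4: pour(B -> C) -> (A=6 B=0 C=9)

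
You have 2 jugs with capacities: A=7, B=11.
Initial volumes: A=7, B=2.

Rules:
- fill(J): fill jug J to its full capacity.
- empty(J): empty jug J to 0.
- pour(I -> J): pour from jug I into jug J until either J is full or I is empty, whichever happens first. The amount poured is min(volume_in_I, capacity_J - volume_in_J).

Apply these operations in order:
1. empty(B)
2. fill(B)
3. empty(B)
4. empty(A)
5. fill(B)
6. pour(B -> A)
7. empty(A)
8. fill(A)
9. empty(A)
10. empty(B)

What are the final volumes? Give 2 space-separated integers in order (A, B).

Step 1: empty(B) -> (A=7 B=0)
Step 2: fill(B) -> (A=7 B=11)
Step 3: empty(B) -> (A=7 B=0)
Step 4: empty(A) -> (A=0 B=0)
Step 5: fill(B) -> (A=0 B=11)
Step 6: pour(B -> A) -> (A=7 B=4)
Step 7: empty(A) -> (A=0 B=4)
Step 8: fill(A) -> (A=7 B=4)
Step 9: empty(A) -> (A=0 B=4)
Step 10: empty(B) -> (A=0 B=0)

Answer: 0 0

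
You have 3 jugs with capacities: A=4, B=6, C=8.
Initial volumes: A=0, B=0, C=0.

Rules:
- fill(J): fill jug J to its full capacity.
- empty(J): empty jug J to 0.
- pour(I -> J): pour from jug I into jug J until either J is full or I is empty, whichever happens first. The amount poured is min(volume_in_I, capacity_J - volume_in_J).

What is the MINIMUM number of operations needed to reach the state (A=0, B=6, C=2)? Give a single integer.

BFS from (A=0, B=0, C=0). One shortest path:
  1. fill(C) -> (A=0 B=0 C=8)
  2. pour(C -> B) -> (A=0 B=6 C=2)
Reached target in 2 moves.

Answer: 2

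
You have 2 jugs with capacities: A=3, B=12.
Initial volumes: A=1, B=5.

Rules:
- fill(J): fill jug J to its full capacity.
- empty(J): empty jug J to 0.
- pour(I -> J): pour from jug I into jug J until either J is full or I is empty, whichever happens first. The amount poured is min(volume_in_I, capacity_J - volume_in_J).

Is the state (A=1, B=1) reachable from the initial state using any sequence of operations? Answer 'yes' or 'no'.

Answer: no

Derivation:
BFS explored all 31 reachable states.
Reachable set includes: (0,0), (0,1), (0,2), (0,3), (0,4), (0,5), (0,6), (0,7), (0,8), (0,9), (0,10), (0,11) ...
Target (A=1, B=1) not in reachable set → no.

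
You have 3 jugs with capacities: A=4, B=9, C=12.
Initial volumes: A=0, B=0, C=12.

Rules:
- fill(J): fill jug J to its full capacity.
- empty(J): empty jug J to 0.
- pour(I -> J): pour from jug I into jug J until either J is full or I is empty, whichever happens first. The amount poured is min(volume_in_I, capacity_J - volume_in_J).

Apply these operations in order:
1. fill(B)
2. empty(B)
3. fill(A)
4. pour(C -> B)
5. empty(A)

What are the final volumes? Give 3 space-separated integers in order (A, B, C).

Step 1: fill(B) -> (A=0 B=9 C=12)
Step 2: empty(B) -> (A=0 B=0 C=12)
Step 3: fill(A) -> (A=4 B=0 C=12)
Step 4: pour(C -> B) -> (A=4 B=9 C=3)
Step 5: empty(A) -> (A=0 B=9 C=3)

Answer: 0 9 3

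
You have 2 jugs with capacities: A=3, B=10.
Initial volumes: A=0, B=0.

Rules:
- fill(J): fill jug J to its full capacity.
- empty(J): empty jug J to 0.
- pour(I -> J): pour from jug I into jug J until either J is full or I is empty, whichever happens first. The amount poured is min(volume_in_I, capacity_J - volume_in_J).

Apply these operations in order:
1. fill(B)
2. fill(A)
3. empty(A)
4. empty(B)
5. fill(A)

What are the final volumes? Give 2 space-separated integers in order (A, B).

Answer: 3 0

Derivation:
Step 1: fill(B) -> (A=0 B=10)
Step 2: fill(A) -> (A=3 B=10)
Step 3: empty(A) -> (A=0 B=10)
Step 4: empty(B) -> (A=0 B=0)
Step 5: fill(A) -> (A=3 B=0)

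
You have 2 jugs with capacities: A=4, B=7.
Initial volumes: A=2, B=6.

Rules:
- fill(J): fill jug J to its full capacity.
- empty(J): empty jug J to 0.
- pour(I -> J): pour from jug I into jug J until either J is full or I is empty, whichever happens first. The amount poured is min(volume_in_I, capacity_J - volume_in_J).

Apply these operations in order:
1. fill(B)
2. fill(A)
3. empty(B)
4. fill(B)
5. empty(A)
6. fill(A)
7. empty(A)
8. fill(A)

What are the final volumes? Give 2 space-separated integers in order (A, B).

Step 1: fill(B) -> (A=2 B=7)
Step 2: fill(A) -> (A=4 B=7)
Step 3: empty(B) -> (A=4 B=0)
Step 4: fill(B) -> (A=4 B=7)
Step 5: empty(A) -> (A=0 B=7)
Step 6: fill(A) -> (A=4 B=7)
Step 7: empty(A) -> (A=0 B=7)
Step 8: fill(A) -> (A=4 B=7)

Answer: 4 7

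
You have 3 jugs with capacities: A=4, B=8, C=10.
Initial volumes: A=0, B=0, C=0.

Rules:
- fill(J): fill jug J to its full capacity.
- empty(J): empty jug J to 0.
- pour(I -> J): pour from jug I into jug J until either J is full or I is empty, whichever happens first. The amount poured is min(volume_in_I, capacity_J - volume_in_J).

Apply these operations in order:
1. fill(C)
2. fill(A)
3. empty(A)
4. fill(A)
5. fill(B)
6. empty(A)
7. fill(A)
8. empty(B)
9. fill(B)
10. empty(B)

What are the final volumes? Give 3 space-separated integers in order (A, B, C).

Step 1: fill(C) -> (A=0 B=0 C=10)
Step 2: fill(A) -> (A=4 B=0 C=10)
Step 3: empty(A) -> (A=0 B=0 C=10)
Step 4: fill(A) -> (A=4 B=0 C=10)
Step 5: fill(B) -> (A=4 B=8 C=10)
Step 6: empty(A) -> (A=0 B=8 C=10)
Step 7: fill(A) -> (A=4 B=8 C=10)
Step 8: empty(B) -> (A=4 B=0 C=10)
Step 9: fill(B) -> (A=4 B=8 C=10)
Step 10: empty(B) -> (A=4 B=0 C=10)

Answer: 4 0 10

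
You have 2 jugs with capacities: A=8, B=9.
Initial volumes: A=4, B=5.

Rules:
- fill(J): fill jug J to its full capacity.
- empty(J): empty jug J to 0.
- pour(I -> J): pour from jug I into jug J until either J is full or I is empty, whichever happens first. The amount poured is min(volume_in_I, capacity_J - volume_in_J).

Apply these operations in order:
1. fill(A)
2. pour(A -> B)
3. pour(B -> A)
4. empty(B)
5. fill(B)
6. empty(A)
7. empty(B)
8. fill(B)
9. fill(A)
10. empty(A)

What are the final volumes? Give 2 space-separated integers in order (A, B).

Answer: 0 9

Derivation:
Step 1: fill(A) -> (A=8 B=5)
Step 2: pour(A -> B) -> (A=4 B=9)
Step 3: pour(B -> A) -> (A=8 B=5)
Step 4: empty(B) -> (A=8 B=0)
Step 5: fill(B) -> (A=8 B=9)
Step 6: empty(A) -> (A=0 B=9)
Step 7: empty(B) -> (A=0 B=0)
Step 8: fill(B) -> (A=0 B=9)
Step 9: fill(A) -> (A=8 B=9)
Step 10: empty(A) -> (A=0 B=9)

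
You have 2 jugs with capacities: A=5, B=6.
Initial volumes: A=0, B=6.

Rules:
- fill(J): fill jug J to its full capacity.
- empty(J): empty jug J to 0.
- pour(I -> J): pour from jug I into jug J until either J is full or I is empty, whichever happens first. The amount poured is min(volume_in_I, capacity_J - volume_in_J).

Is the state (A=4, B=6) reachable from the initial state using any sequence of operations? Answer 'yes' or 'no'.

Answer: yes

Derivation:
BFS from (A=0, B=6):
  1. fill(A) -> (A=5 B=6)
  2. empty(B) -> (A=5 B=0)
  3. pour(A -> B) -> (A=0 B=5)
  4. fill(A) -> (A=5 B=5)
  5. pour(A -> B) -> (A=4 B=6)
Target reached → yes.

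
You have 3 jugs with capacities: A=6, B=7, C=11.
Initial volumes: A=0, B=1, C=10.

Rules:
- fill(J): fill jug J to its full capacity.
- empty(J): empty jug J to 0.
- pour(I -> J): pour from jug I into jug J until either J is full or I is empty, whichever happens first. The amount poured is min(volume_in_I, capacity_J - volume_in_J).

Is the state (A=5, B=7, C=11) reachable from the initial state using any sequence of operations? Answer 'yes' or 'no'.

Answer: yes

Derivation:
BFS from (A=0, B=1, C=10):
  1. fill(A) -> (A=6 B=1 C=10)
  2. fill(B) -> (A=6 B=7 C=10)
  3. pour(A -> C) -> (A=5 B=7 C=11)
Target reached → yes.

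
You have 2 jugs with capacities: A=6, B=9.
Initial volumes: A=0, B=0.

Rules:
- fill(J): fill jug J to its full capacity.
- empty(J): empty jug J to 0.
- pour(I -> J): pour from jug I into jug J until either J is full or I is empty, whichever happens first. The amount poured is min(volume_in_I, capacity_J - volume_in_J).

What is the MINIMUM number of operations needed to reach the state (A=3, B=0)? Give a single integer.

BFS from (A=0, B=0). One shortest path:
  1. fill(B) -> (A=0 B=9)
  2. pour(B -> A) -> (A=6 B=3)
  3. empty(A) -> (A=0 B=3)
  4. pour(B -> A) -> (A=3 B=0)
Reached target in 4 moves.

Answer: 4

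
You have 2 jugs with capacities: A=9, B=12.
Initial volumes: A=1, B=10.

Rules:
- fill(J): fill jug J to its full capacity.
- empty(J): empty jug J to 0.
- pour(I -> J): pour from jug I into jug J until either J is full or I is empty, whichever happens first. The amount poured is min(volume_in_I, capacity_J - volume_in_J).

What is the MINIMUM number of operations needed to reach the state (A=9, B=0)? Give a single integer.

BFS from (A=1, B=10). One shortest path:
  1. fill(A) -> (A=9 B=10)
  2. empty(B) -> (A=9 B=0)
Reached target in 2 moves.

Answer: 2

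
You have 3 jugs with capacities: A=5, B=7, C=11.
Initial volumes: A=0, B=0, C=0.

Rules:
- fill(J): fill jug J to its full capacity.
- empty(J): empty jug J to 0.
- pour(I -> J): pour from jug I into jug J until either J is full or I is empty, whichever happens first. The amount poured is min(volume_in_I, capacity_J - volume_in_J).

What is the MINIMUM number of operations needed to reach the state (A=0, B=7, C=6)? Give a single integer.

Answer: 4

Derivation:
BFS from (A=0, B=0, C=0). One shortest path:
  1. fill(B) -> (A=0 B=7 C=0)
  2. fill(C) -> (A=0 B=7 C=11)
  3. pour(C -> A) -> (A=5 B=7 C=6)
  4. empty(A) -> (A=0 B=7 C=6)
Reached target in 4 moves.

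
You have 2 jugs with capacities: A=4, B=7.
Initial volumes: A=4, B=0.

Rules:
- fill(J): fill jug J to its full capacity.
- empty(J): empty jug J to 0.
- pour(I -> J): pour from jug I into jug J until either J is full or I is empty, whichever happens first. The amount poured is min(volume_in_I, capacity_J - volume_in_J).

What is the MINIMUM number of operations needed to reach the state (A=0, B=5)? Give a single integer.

Answer: 7

Derivation:
BFS from (A=4, B=0). One shortest path:
  1. pour(A -> B) -> (A=0 B=4)
  2. fill(A) -> (A=4 B=4)
  3. pour(A -> B) -> (A=1 B=7)
  4. empty(B) -> (A=1 B=0)
  5. pour(A -> B) -> (A=0 B=1)
  6. fill(A) -> (A=4 B=1)
  7. pour(A -> B) -> (A=0 B=5)
Reached target in 7 moves.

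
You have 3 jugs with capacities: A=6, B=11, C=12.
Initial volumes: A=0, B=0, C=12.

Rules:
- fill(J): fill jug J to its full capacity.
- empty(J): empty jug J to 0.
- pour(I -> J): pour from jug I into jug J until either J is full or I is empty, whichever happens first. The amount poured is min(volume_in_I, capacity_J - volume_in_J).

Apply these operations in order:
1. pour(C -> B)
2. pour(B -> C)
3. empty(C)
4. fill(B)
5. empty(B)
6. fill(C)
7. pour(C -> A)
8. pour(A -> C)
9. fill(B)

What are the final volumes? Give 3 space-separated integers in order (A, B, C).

Answer: 0 11 12

Derivation:
Step 1: pour(C -> B) -> (A=0 B=11 C=1)
Step 2: pour(B -> C) -> (A=0 B=0 C=12)
Step 3: empty(C) -> (A=0 B=0 C=0)
Step 4: fill(B) -> (A=0 B=11 C=0)
Step 5: empty(B) -> (A=0 B=0 C=0)
Step 6: fill(C) -> (A=0 B=0 C=12)
Step 7: pour(C -> A) -> (A=6 B=0 C=6)
Step 8: pour(A -> C) -> (A=0 B=0 C=12)
Step 9: fill(B) -> (A=0 B=11 C=12)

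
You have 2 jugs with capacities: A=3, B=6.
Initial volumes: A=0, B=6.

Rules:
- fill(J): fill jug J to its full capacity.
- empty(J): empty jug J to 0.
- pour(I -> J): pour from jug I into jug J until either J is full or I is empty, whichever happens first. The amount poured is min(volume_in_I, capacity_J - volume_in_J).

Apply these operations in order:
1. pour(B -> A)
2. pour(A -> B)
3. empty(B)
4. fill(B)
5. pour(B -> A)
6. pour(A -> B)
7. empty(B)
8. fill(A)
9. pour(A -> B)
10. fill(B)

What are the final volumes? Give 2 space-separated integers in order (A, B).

Step 1: pour(B -> A) -> (A=3 B=3)
Step 2: pour(A -> B) -> (A=0 B=6)
Step 3: empty(B) -> (A=0 B=0)
Step 4: fill(B) -> (A=0 B=6)
Step 5: pour(B -> A) -> (A=3 B=3)
Step 6: pour(A -> B) -> (A=0 B=6)
Step 7: empty(B) -> (A=0 B=0)
Step 8: fill(A) -> (A=3 B=0)
Step 9: pour(A -> B) -> (A=0 B=3)
Step 10: fill(B) -> (A=0 B=6)

Answer: 0 6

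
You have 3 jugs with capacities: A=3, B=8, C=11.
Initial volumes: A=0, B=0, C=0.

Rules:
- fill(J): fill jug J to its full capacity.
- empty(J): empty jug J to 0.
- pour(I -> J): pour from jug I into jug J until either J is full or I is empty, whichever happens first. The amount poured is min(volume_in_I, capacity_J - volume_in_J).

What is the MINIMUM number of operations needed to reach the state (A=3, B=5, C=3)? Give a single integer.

Answer: 3

Derivation:
BFS from (A=0, B=0, C=0). One shortest path:
  1. fill(C) -> (A=0 B=0 C=11)
  2. pour(C -> B) -> (A=0 B=8 C=3)
  3. pour(B -> A) -> (A=3 B=5 C=3)
Reached target in 3 moves.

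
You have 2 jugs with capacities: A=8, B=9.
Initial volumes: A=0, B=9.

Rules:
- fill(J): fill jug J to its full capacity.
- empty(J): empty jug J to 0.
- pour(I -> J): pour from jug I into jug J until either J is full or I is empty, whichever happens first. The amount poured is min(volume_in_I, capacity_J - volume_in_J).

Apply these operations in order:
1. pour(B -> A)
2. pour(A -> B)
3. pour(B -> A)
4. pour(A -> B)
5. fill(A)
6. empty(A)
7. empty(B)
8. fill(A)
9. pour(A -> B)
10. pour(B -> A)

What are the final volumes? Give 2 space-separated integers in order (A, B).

Step 1: pour(B -> A) -> (A=8 B=1)
Step 2: pour(A -> B) -> (A=0 B=9)
Step 3: pour(B -> A) -> (A=8 B=1)
Step 4: pour(A -> B) -> (A=0 B=9)
Step 5: fill(A) -> (A=8 B=9)
Step 6: empty(A) -> (A=0 B=9)
Step 7: empty(B) -> (A=0 B=0)
Step 8: fill(A) -> (A=8 B=0)
Step 9: pour(A -> B) -> (A=0 B=8)
Step 10: pour(B -> A) -> (A=8 B=0)

Answer: 8 0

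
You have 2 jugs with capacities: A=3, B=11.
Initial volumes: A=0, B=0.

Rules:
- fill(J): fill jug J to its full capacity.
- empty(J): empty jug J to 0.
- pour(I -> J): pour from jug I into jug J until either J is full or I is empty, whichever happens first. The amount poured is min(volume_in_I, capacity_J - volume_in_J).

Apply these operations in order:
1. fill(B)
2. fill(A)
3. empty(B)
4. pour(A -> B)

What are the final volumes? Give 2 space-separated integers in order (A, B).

Answer: 0 3

Derivation:
Step 1: fill(B) -> (A=0 B=11)
Step 2: fill(A) -> (A=3 B=11)
Step 3: empty(B) -> (A=3 B=0)
Step 4: pour(A -> B) -> (A=0 B=3)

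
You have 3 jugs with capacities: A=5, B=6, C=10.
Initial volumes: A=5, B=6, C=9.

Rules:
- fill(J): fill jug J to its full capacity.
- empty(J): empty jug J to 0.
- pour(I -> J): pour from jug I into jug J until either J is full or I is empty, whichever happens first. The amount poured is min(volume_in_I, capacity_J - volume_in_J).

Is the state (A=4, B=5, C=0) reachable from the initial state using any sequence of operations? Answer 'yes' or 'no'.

Answer: yes

Derivation:
BFS from (A=5, B=6, C=9):
  1. empty(A) -> (A=0 B=6 C=9)
  2. empty(B) -> (A=0 B=0 C=9)
  3. pour(C -> A) -> (A=5 B=0 C=4)
  4. pour(A -> B) -> (A=0 B=5 C=4)
  5. pour(C -> A) -> (A=4 B=5 C=0)
Target reached → yes.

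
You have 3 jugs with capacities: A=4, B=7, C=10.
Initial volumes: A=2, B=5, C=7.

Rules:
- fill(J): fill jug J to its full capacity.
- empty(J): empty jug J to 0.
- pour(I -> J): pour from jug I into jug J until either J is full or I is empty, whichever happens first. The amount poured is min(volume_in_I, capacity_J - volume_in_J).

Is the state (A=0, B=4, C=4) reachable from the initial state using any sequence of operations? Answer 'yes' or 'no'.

Answer: yes

Derivation:
BFS from (A=2, B=5, C=7):
  1. fill(A) -> (A=4 B=5 C=7)
  2. fill(B) -> (A=4 B=7 C=7)
  3. pour(B -> C) -> (A=4 B=4 C=10)
  4. empty(C) -> (A=4 B=4 C=0)
  5. pour(A -> C) -> (A=0 B=4 C=4)
Target reached → yes.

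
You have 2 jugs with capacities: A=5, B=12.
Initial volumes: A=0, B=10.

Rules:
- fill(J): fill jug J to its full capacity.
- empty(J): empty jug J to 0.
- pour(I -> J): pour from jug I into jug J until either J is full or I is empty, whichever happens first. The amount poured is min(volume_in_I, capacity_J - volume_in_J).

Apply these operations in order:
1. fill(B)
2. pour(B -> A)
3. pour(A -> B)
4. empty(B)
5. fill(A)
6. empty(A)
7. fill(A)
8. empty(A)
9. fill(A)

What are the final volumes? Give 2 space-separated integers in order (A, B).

Answer: 5 0

Derivation:
Step 1: fill(B) -> (A=0 B=12)
Step 2: pour(B -> A) -> (A=5 B=7)
Step 3: pour(A -> B) -> (A=0 B=12)
Step 4: empty(B) -> (A=0 B=0)
Step 5: fill(A) -> (A=5 B=0)
Step 6: empty(A) -> (A=0 B=0)
Step 7: fill(A) -> (A=5 B=0)
Step 8: empty(A) -> (A=0 B=0)
Step 9: fill(A) -> (A=5 B=0)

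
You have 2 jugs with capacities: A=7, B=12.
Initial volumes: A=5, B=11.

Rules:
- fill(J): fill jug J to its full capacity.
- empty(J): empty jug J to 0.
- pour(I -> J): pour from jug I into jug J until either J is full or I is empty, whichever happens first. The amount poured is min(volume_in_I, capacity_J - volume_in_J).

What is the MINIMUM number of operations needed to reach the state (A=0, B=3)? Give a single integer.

BFS from (A=5, B=11). One shortest path:
  1. fill(B) -> (A=5 B=12)
  2. pour(B -> A) -> (A=7 B=10)
  3. empty(A) -> (A=0 B=10)
  4. pour(B -> A) -> (A=7 B=3)
  5. empty(A) -> (A=0 B=3)
Reached target in 5 moves.

Answer: 5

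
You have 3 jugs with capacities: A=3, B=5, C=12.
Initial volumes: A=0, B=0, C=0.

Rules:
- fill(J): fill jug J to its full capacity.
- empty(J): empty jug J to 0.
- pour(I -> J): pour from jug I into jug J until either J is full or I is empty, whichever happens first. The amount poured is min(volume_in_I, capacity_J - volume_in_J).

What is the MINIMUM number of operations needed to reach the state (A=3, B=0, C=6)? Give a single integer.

BFS from (A=0, B=0, C=0). One shortest path:
  1. fill(C) -> (A=0 B=0 C=12)
  2. pour(C -> A) -> (A=3 B=0 C=9)
  3. empty(A) -> (A=0 B=0 C=9)
  4. pour(C -> A) -> (A=3 B=0 C=6)
Reached target in 4 moves.

Answer: 4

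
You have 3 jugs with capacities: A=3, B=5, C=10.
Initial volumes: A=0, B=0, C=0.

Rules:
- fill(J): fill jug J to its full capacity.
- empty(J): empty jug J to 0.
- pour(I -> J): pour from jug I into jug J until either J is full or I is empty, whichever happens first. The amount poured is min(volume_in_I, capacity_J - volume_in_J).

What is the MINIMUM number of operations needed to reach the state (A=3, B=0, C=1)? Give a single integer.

Answer: 6

Derivation:
BFS from (A=0, B=0, C=0). One shortest path:
  1. fill(C) -> (A=0 B=0 C=10)
  2. pour(C -> A) -> (A=3 B=0 C=7)
  3. empty(A) -> (A=0 B=0 C=7)
  4. pour(C -> A) -> (A=3 B=0 C=4)
  5. empty(A) -> (A=0 B=0 C=4)
  6. pour(C -> A) -> (A=3 B=0 C=1)
Reached target in 6 moves.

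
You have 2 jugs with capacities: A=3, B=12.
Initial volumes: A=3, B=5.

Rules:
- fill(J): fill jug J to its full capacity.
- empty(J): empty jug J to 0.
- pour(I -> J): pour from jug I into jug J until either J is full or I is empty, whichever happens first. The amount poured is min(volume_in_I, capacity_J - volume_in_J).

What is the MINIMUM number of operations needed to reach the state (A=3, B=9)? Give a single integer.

BFS from (A=3, B=5). One shortest path:
  1. empty(A) -> (A=0 B=5)
  2. fill(B) -> (A=0 B=12)
  3. pour(B -> A) -> (A=3 B=9)
Reached target in 3 moves.

Answer: 3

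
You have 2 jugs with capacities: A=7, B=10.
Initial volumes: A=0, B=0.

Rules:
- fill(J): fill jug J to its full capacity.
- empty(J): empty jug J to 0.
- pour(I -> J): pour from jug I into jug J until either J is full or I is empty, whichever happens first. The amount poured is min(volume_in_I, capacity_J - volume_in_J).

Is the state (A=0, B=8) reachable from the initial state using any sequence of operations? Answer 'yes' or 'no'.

BFS from (A=0, B=0):
  1. fill(A) -> (A=7 B=0)
  2. pour(A -> B) -> (A=0 B=7)
  3. fill(A) -> (A=7 B=7)
  4. pour(A -> B) -> (A=4 B=10)
  5. empty(B) -> (A=4 B=0)
  6. pour(A -> B) -> (A=0 B=4)
  7. fill(A) -> (A=7 B=4)
  8. pour(A -> B) -> (A=1 B=10)
  9. empty(B) -> (A=1 B=0)
  10. pour(A -> B) -> (A=0 B=1)
  11. fill(A) -> (A=7 B=1)
  12. pour(A -> B) -> (A=0 B=8)
Target reached → yes.

Answer: yes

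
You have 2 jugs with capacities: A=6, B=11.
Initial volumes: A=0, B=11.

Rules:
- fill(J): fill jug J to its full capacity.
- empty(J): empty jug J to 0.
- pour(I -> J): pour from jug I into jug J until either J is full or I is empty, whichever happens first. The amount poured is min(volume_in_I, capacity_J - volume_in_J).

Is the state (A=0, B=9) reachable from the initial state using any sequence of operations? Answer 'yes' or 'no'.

BFS from (A=0, B=11):
  1. pour(B -> A) -> (A=6 B=5)
  2. empty(A) -> (A=0 B=5)
  3. pour(B -> A) -> (A=5 B=0)
  4. fill(B) -> (A=5 B=11)
  5. pour(B -> A) -> (A=6 B=10)
  6. empty(A) -> (A=0 B=10)
  7. pour(B -> A) -> (A=6 B=4)
  8. empty(A) -> (A=0 B=4)
  9. pour(B -> A) -> (A=4 B=0)
  10. fill(B) -> (A=4 B=11)
  11. pour(B -> A) -> (A=6 B=9)
  12. empty(A) -> (A=0 B=9)
Target reached → yes.

Answer: yes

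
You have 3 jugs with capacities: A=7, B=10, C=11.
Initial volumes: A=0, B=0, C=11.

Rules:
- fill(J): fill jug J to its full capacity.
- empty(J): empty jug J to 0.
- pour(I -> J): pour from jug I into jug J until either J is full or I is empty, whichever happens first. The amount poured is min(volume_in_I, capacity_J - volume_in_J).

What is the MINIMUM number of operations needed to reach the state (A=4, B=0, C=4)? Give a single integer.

BFS from (A=0, B=0, C=11). One shortest path:
  1. fill(A) -> (A=7 B=0 C=11)
  2. pour(A -> B) -> (A=0 B=7 C=11)
  3. pour(C -> A) -> (A=7 B=7 C=4)
  4. pour(A -> B) -> (A=4 B=10 C=4)
  5. empty(B) -> (A=4 B=0 C=4)
Reached target in 5 moves.

Answer: 5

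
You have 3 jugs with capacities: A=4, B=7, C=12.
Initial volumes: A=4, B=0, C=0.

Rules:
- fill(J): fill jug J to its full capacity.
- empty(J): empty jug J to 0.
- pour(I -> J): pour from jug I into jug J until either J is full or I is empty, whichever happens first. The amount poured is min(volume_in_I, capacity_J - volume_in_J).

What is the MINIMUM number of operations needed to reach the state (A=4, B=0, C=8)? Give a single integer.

Answer: 3

Derivation:
BFS from (A=4, B=0, C=0). One shortest path:
  1. empty(A) -> (A=0 B=0 C=0)
  2. fill(C) -> (A=0 B=0 C=12)
  3. pour(C -> A) -> (A=4 B=0 C=8)
Reached target in 3 moves.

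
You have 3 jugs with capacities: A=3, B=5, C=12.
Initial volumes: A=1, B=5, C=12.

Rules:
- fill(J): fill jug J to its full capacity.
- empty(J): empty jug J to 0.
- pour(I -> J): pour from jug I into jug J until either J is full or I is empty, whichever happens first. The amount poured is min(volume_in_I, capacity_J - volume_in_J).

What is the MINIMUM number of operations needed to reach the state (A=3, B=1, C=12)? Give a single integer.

Answer: 3

Derivation:
BFS from (A=1, B=5, C=12). One shortest path:
  1. empty(B) -> (A=1 B=0 C=12)
  2. pour(A -> B) -> (A=0 B=1 C=12)
  3. fill(A) -> (A=3 B=1 C=12)
Reached target in 3 moves.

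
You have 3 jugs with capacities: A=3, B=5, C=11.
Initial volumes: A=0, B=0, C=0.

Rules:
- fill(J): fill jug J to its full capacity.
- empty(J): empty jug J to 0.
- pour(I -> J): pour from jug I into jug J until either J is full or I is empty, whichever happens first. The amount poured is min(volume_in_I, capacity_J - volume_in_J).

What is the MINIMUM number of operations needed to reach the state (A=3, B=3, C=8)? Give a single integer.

Answer: 4

Derivation:
BFS from (A=0, B=0, C=0). One shortest path:
  1. fill(A) -> (A=3 B=0 C=0)
  2. fill(C) -> (A=3 B=0 C=11)
  3. pour(A -> B) -> (A=0 B=3 C=11)
  4. pour(C -> A) -> (A=3 B=3 C=8)
Reached target in 4 moves.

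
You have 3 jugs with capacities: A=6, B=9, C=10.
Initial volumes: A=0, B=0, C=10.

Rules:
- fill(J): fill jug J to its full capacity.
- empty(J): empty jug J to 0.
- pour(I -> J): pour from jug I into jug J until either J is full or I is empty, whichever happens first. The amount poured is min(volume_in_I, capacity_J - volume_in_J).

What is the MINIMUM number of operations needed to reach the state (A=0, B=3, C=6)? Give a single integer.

BFS from (A=0, B=0, C=10). One shortest path:
  1. fill(B) -> (A=0 B=9 C=10)
  2. empty(C) -> (A=0 B=9 C=0)
  3. pour(B -> A) -> (A=6 B=3 C=0)
  4. pour(A -> C) -> (A=0 B=3 C=6)
Reached target in 4 moves.

Answer: 4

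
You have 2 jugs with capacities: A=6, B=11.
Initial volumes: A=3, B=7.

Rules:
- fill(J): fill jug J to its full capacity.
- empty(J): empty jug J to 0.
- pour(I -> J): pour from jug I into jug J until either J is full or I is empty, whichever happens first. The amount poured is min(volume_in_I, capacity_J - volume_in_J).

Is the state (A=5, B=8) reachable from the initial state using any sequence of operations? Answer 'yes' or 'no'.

BFS explored all 35 reachable states.
Reachable set includes: (0,0), (0,1), (0,2), (0,3), (0,4), (0,5), (0,6), (0,7), (0,8), (0,9), (0,10), (0,11) ...
Target (A=5, B=8) not in reachable set → no.

Answer: no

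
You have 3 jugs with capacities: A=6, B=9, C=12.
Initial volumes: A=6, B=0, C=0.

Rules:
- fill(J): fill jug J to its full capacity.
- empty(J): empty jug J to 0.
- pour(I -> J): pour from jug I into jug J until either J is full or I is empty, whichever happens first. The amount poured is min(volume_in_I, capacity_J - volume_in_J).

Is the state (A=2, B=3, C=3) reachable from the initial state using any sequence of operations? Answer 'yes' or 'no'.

BFS explored all 54 reachable states.
Reachable set includes: (0,0,0), (0,0,3), (0,0,6), (0,0,9), (0,0,12), (0,3,0), (0,3,3), (0,3,6), (0,3,9), (0,3,12), (0,6,0), (0,6,3) ...
Target (A=2, B=3, C=3) not in reachable set → no.

Answer: no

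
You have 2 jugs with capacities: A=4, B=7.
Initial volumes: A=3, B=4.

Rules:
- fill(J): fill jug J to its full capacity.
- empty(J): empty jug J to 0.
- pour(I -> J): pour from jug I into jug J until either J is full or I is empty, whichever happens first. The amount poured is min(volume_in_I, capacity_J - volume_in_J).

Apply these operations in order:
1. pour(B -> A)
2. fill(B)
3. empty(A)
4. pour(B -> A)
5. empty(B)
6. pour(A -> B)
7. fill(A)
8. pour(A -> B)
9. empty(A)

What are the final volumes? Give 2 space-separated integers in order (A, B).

Answer: 0 7

Derivation:
Step 1: pour(B -> A) -> (A=4 B=3)
Step 2: fill(B) -> (A=4 B=7)
Step 3: empty(A) -> (A=0 B=7)
Step 4: pour(B -> A) -> (A=4 B=3)
Step 5: empty(B) -> (A=4 B=0)
Step 6: pour(A -> B) -> (A=0 B=4)
Step 7: fill(A) -> (A=4 B=4)
Step 8: pour(A -> B) -> (A=1 B=7)
Step 9: empty(A) -> (A=0 B=7)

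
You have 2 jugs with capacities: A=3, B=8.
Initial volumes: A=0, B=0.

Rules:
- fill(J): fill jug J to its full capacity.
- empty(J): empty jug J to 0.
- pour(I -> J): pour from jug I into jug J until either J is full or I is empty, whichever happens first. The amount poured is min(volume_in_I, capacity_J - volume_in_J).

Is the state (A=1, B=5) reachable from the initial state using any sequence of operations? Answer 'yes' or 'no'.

BFS explored all 22 reachable states.
Reachable set includes: (0,0), (0,1), (0,2), (0,3), (0,4), (0,5), (0,6), (0,7), (0,8), (1,0), (1,8), (2,0) ...
Target (A=1, B=5) not in reachable set → no.

Answer: no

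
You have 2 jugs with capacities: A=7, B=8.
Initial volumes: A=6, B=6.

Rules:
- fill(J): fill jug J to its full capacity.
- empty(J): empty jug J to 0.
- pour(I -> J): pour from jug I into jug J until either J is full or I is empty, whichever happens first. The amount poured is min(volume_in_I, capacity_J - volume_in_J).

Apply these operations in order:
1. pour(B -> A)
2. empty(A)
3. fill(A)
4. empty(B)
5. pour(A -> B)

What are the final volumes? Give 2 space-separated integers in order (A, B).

Step 1: pour(B -> A) -> (A=7 B=5)
Step 2: empty(A) -> (A=0 B=5)
Step 3: fill(A) -> (A=7 B=5)
Step 4: empty(B) -> (A=7 B=0)
Step 5: pour(A -> B) -> (A=0 B=7)

Answer: 0 7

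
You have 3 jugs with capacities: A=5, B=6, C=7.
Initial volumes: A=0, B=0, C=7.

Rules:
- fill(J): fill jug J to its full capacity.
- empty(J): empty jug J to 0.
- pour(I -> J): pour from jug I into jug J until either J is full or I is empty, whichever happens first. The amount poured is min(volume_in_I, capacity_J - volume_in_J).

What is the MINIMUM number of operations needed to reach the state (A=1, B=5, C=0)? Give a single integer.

BFS from (A=0, B=0, C=7). One shortest path:
  1. fill(A) -> (A=5 B=0 C=7)
  2. pour(C -> B) -> (A=5 B=6 C=1)
  3. empty(B) -> (A=5 B=0 C=1)
  4. pour(A -> B) -> (A=0 B=5 C=1)
  5. pour(C -> A) -> (A=1 B=5 C=0)
Reached target in 5 moves.

Answer: 5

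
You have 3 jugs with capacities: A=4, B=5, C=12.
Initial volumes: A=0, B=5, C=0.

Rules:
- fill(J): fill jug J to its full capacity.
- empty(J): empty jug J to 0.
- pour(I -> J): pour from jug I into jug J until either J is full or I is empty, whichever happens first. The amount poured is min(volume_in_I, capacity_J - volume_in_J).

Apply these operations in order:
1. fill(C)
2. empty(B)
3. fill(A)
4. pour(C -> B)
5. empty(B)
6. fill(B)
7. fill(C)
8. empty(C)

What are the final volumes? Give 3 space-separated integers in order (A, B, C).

Step 1: fill(C) -> (A=0 B=5 C=12)
Step 2: empty(B) -> (A=0 B=0 C=12)
Step 3: fill(A) -> (A=4 B=0 C=12)
Step 4: pour(C -> B) -> (A=4 B=5 C=7)
Step 5: empty(B) -> (A=4 B=0 C=7)
Step 6: fill(B) -> (A=4 B=5 C=7)
Step 7: fill(C) -> (A=4 B=5 C=12)
Step 8: empty(C) -> (A=4 B=5 C=0)

Answer: 4 5 0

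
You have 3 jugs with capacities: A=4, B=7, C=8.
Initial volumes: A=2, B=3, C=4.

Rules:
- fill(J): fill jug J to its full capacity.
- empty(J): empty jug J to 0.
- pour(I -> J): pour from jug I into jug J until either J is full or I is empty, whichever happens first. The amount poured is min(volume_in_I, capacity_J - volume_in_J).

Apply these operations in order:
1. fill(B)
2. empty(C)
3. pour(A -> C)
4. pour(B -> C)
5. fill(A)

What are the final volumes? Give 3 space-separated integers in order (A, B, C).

Answer: 4 1 8

Derivation:
Step 1: fill(B) -> (A=2 B=7 C=4)
Step 2: empty(C) -> (A=2 B=7 C=0)
Step 3: pour(A -> C) -> (A=0 B=7 C=2)
Step 4: pour(B -> C) -> (A=0 B=1 C=8)
Step 5: fill(A) -> (A=4 B=1 C=8)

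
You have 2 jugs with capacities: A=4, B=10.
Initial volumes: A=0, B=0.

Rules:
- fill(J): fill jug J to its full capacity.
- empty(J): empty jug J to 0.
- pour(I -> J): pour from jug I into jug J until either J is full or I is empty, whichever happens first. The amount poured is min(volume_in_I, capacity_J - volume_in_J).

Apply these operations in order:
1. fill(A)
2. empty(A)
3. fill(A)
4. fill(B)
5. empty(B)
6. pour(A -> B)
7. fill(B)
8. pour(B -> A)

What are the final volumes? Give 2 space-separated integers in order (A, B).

Answer: 4 6

Derivation:
Step 1: fill(A) -> (A=4 B=0)
Step 2: empty(A) -> (A=0 B=0)
Step 3: fill(A) -> (A=4 B=0)
Step 4: fill(B) -> (A=4 B=10)
Step 5: empty(B) -> (A=4 B=0)
Step 6: pour(A -> B) -> (A=0 B=4)
Step 7: fill(B) -> (A=0 B=10)
Step 8: pour(B -> A) -> (A=4 B=6)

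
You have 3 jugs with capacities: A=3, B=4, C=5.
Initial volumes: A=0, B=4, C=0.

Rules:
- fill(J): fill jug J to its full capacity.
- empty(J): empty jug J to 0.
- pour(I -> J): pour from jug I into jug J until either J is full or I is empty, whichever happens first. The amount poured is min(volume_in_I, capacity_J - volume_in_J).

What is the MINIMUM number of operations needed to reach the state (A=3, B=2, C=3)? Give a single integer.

BFS from (A=0, B=4, C=0). One shortest path:
  1. pour(B -> A) -> (A=3 B=1 C=0)
  2. pour(A -> C) -> (A=0 B=1 C=3)
  3. pour(B -> A) -> (A=1 B=0 C=3)
  4. fill(B) -> (A=1 B=4 C=3)
  5. pour(B -> A) -> (A=3 B=2 C=3)
Reached target in 5 moves.

Answer: 5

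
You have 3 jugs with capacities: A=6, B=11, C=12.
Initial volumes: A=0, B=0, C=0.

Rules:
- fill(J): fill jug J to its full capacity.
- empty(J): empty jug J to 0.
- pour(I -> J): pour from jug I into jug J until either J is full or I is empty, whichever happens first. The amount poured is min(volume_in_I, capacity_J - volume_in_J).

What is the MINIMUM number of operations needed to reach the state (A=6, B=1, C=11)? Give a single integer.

BFS from (A=0, B=0, C=0). One shortest path:
  1. fill(C) -> (A=0 B=0 C=12)
  2. pour(C -> B) -> (A=0 B=11 C=1)
  3. pour(C -> A) -> (A=1 B=11 C=0)
  4. pour(B -> C) -> (A=1 B=0 C=11)
  5. pour(A -> B) -> (A=0 B=1 C=11)
  6. fill(A) -> (A=6 B=1 C=11)
Reached target in 6 moves.

Answer: 6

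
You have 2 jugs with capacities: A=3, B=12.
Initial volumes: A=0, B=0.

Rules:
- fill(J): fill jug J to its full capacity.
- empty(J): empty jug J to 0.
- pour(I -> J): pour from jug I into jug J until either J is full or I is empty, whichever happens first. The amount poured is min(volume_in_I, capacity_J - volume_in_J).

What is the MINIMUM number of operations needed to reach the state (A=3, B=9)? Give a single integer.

BFS from (A=0, B=0). One shortest path:
  1. fill(B) -> (A=0 B=12)
  2. pour(B -> A) -> (A=3 B=9)
Reached target in 2 moves.

Answer: 2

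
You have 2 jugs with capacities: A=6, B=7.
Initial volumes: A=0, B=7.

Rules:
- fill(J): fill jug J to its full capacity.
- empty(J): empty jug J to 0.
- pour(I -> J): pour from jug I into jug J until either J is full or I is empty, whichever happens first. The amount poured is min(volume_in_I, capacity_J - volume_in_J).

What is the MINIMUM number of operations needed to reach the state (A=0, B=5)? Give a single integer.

Answer: 7

Derivation:
BFS from (A=0, B=7). One shortest path:
  1. fill(A) -> (A=6 B=7)
  2. empty(B) -> (A=6 B=0)
  3. pour(A -> B) -> (A=0 B=6)
  4. fill(A) -> (A=6 B=6)
  5. pour(A -> B) -> (A=5 B=7)
  6. empty(B) -> (A=5 B=0)
  7. pour(A -> B) -> (A=0 B=5)
Reached target in 7 moves.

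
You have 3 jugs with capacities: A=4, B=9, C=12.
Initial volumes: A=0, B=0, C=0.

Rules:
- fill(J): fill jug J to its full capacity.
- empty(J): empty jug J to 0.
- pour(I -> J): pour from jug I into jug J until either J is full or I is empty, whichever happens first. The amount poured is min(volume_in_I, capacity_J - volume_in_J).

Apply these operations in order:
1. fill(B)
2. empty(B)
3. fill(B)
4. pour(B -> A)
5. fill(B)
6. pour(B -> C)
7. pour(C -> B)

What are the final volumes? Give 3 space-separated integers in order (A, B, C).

Answer: 4 9 0

Derivation:
Step 1: fill(B) -> (A=0 B=9 C=0)
Step 2: empty(B) -> (A=0 B=0 C=0)
Step 3: fill(B) -> (A=0 B=9 C=0)
Step 4: pour(B -> A) -> (A=4 B=5 C=0)
Step 5: fill(B) -> (A=4 B=9 C=0)
Step 6: pour(B -> C) -> (A=4 B=0 C=9)
Step 7: pour(C -> B) -> (A=4 B=9 C=0)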